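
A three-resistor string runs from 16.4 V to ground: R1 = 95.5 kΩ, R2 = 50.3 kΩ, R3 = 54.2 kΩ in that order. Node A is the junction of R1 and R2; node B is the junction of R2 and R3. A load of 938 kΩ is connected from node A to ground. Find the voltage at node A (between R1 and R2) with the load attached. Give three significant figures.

Below node A the series string R2+R3 = 104.5 kΩ sits in parallel with the 938 kΩ load: 94.02 kΩ.
V_A = 16.4 × 94.02/(95.5 + 94.02) = 8.14 V.

V ≈ 8.14 V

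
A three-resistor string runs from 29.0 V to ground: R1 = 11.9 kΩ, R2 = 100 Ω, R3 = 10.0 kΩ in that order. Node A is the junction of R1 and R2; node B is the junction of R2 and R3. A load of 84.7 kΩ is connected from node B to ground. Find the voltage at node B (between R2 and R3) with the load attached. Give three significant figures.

At node B, R3 is in parallel with the load: R3‖R_L = 8944 Ω.
Below node A the resistance is R2 + (R3‖R_L) = 9044 Ω, so V_A = 29.0 × 9044/20940 = 12.52 V.
Then V_B = V_A × (R3‖R_L)/(R2 + R3‖R_L) = 12.52 × 8944/9044 = 12.4 V.

V ≈ 12.4 V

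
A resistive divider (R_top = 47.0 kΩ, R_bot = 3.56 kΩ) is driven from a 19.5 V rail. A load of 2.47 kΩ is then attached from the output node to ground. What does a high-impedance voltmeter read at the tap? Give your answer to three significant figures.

The load sits in parallel with R_bot: R_bot‖R_L = (3.56 × 2.47) / (3.56 + 2.47) = 1.458 kΩ.
V_out = 19.5 × 1.458 / (47.0 + 1.458) = 19.5 × 1.458/48.46 = 0.587 V.

V_out ≈ 0.587 V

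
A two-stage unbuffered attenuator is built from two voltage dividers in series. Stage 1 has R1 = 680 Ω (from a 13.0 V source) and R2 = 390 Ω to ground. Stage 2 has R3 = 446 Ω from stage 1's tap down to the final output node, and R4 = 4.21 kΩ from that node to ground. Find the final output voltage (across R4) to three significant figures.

Stage 2 presents R3+R4 = 4656 Ω as a load on stage 1's tap.
Stage 1's lower leg becomes R2‖(R3+R4) = 359.9 Ω, so V_mid = 13.0 × 359.9/1040 = 4.499 V.
Stage 2 is itself unloaded: V_out = V_mid × R4/(R3+R4) = 4.499 × 4210/4656 = 4.07 V.

V_out ≈ 4.07 V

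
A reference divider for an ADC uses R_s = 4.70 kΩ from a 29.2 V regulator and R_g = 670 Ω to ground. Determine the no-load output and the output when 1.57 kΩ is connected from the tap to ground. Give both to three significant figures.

Unloaded: 3.64 V; loaded: 2.65 V

Open-circuit: V = 29.2 × 670/(4700 + 670) = 3.64 V.
With the load, R_g becomes R_g‖R_L = 469.6 Ω, so V = 29.2 × 469.6/5170 = 2.65 V.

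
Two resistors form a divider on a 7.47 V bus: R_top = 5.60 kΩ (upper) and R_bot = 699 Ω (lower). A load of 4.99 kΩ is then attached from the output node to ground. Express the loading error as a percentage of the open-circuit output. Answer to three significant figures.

11.1 %

Unloaded V = 7.47 × 699/6299 = 0.82895 V.
Loaded: R_bot‖R_L = 613.1 Ω, giving V = 7.47 × 613.1/6213 = 0.73715 V.
Drop = (0.82895 − 0.73715) / 0.82895 = 11.1 %.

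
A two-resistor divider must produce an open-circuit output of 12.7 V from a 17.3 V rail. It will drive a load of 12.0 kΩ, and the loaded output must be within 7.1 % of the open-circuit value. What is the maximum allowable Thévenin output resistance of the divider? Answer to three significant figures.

R_th ≤ 917 Ω

Loading drop = R_th/(R_th + R_L) ≤ 0.0710, so R_th ≤ R_L · ε/(1−ε) = 12.0 kΩ × 0.0710/0.9290 = 917 Ω.
(Any R1, R2 with R2/(R1+R2) = 0.734 and R1‖R2 ≤ 917 Ω will meet the spec.)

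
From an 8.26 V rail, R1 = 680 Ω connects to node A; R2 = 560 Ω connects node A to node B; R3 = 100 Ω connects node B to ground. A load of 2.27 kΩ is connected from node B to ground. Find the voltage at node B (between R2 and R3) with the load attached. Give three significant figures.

At node B, R3 is in parallel with the load: R3‖R_L = 95.78 Ω.
Below node A the resistance is R2 + (R3‖R_L) = 655.8 Ω, so V_A = 8.26 × 655.8/1336 = 4.055 V.
Then V_B = V_A × (R3‖R_L)/(R2 + R3‖R_L) = 4.055 × 95.78/655.8 = 0.592 V.

V ≈ 0.592 V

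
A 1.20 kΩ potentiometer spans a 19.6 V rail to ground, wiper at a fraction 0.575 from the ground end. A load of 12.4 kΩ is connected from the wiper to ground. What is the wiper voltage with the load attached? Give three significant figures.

The wiper splits the pot into (1−α)R = 510.0 Ω above and αR = 690.0 Ω below.
Lower section ‖ load = 653.6 Ω.
V_wiper = 19.6 × 653.6/(510.0 + 653.6) = 11.0 V.

V ≈ 11.0 V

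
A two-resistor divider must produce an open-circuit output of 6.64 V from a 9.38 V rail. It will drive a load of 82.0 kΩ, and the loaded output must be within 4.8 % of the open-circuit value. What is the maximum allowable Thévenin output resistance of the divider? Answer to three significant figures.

Loading drop = R_th/(R_th + R_L) ≤ 0.0480, so R_th ≤ R_L · ε/(1−ε) = 82.0 kΩ × 0.0480/0.9520 = 4.13 kΩ.
(Any R1, R2 with R2/(R1+R2) = 0.708 and R1‖R2 ≤ 4.13 kΩ will meet the spec.)

R_th ≤ 4.13 kΩ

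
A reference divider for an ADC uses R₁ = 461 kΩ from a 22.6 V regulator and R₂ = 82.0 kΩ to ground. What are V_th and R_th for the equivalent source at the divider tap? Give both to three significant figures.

V_th is the open-circuit tap voltage: 22.6 × 82.0/(461 + 82.0) = 3.41 V.
With the supply zeroed, R₁ and R₂ appear in parallel from the tap: R_th = R₁‖R₂ = (461 × 82.0)/543.0 = 69.6 kΩ.

V_th = 3.41 V, R_th = 69.6 kΩ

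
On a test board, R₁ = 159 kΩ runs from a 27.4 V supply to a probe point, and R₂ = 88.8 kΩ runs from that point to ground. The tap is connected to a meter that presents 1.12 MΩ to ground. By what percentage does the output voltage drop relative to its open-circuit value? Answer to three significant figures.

The divider's output (Thévenin) resistance is R₁‖R₂ = 56.98 kΩ.
Fractional drop under load = R_th/(R_th + R_L) = 56.98 / (56.98 + 1120) = 0.04841.
So the output falls by 4.84 %.

4.84 %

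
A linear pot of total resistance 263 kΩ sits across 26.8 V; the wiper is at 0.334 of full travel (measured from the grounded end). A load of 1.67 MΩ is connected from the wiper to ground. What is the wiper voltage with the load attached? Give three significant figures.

The wiper splits the pot into (1−α)R = 175.2 kΩ above and αR = 87.84 kΩ below.
Lower section ‖ load = 83.45 kΩ.
V_wiper = 26.8 × 83.45/(175.2 + 83.45) = 8.65 V.

V ≈ 8.65 V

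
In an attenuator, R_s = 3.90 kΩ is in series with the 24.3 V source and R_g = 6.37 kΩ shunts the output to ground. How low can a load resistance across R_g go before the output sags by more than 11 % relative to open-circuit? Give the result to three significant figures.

Output resistance R_th = R_s‖R_g = (3.90 × 6.37)/10.27 = 2.419 kΩ.
The fractional drop is R_th/(R_th + R_L); requiring this ≤ 0.110 gives R_L ≥ R_th(1/0.110 − 1) = 2.419 × 8.091 = 19.6 kΩ.

R_L(min) ≈ 19.6 kΩ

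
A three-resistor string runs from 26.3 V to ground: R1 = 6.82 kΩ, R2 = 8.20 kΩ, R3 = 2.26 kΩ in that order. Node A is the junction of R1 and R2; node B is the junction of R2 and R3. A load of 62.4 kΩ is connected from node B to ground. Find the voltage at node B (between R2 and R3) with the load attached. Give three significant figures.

At node B, R3 is in parallel with the load: R3‖R_L = 2.181 kΩ.
Below node A the resistance is R2 + (R3‖R_L) = 10.38 kΩ, so V_A = 26.3 × 10.38/17.20 = 15.87 V.
Then V_B = V_A × (R3‖R_L)/(R2 + R3‖R_L) = 15.87 × 2.181/10.38 = 3.33 V.

V ≈ 3.33 V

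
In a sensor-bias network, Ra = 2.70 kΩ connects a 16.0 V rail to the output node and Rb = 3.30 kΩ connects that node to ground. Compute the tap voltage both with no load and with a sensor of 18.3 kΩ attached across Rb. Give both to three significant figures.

Unloaded: 8.80 V; loaded: 8.14 V

Open-circuit: V = 16.0 × 3.30/(2.70 + 3.30) = 8.80 V.
With the load, Rb becomes Rb‖R_L = 2.796 kΩ, so V = 16.0 × 2.796/5.496 = 8.14 V.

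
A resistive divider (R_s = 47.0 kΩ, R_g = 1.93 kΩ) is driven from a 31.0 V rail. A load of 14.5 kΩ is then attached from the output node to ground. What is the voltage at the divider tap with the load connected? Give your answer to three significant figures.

The load sits in parallel with R_g: R_g‖R_L = (1.93 × 14.5) / (1.93 + 14.5) = 1.703 kΩ.
V_out = 31.0 × 1.703 / (47.0 + 1.703) = 31.0 × 1.703/48.70 = 1.08 V.

V_out ≈ 1.08 V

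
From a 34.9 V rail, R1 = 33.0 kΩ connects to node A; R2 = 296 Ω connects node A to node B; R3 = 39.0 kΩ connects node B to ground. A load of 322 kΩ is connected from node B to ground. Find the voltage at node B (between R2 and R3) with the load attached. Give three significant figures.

At node B, R3 is in parallel with the load: R3‖R_L = 34790 Ω.
Below node A the resistance is R2 + (R3‖R_L) = 35080 Ω, so V_A = 34.9 × 35080/68080 = 17.98 V.
Then V_B = V_A × (R3‖R_L)/(R2 + R3‖R_L) = 17.98 × 34790/35080 = 17.8 V.

V ≈ 17.8 V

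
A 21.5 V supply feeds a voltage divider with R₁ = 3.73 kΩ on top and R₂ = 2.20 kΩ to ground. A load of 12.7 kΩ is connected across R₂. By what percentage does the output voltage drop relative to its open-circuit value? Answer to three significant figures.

The divider's output (Thévenin) resistance is R₁‖R₂ = 1.384 kΩ.
Fractional drop under load = R_th/(R_th + R_L) = 1.384 / (1.384 + 12.7) = 0.09826.
So the output falls by 9.83 %.

9.83 %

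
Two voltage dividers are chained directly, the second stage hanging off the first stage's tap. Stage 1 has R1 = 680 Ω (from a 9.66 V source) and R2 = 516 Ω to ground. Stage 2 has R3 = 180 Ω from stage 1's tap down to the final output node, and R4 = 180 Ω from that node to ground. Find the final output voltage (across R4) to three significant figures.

Stage 2 presents R3+R4 = 360.0 Ω as a load on stage 1's tap.
Stage 1's lower leg becomes R2‖(R3+R4) = 212.1 Ω, so V_mid = 9.66 × 212.1/892.1 = 2.296 V.
Stage 2 is itself unloaded: V_out = V_mid × R4/(R3+R4) = 2.296 × 180/360.0 = 1.15 V.

V_out ≈ 1.15 V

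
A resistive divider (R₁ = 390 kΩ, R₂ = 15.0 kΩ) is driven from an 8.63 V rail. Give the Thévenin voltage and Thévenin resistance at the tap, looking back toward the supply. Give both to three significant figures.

V_th is the open-circuit tap voltage: 8.63 × 15.0/(390 + 15.0) = 0.320 V.
With the supply zeroed, R₁ and R₂ appear in parallel from the tap: R_th = R₁‖R₂ = (390 × 15.0)/405.0 = 14.4 kΩ.

V_th = 0.320 V, R_th = 14.4 kΩ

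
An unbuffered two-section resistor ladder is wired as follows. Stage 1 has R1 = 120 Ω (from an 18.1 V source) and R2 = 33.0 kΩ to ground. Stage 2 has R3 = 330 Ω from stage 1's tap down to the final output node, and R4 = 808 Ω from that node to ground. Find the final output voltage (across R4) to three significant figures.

Stage 2 presents R3+R4 = 1138 Ω as a load on stage 1's tap.
Stage 1's lower leg becomes R2‖(R3+R4) = 1100 Ω, so V_mid = 18.1 × 1100/1220 = 16.32 V.
Stage 2 is itself unloaded: V_out = V_mid × R4/(R3+R4) = 16.32 × 808/1138 = 11.6 V.

V_out ≈ 11.6 V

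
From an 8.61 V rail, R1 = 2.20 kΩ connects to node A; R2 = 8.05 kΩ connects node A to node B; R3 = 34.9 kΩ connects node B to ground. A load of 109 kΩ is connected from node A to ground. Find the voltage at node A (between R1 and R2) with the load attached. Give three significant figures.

Below node A the series string R2+R3 = 42.95 kΩ sits in parallel with the 109 kΩ load: 30.81 kΩ.
V_A = 8.61 × 30.81/(2.20 + 30.81) = 8.04 V.

V ≈ 8.04 V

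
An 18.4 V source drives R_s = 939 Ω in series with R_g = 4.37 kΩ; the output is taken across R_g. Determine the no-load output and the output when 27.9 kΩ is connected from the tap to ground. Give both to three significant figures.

Open-circuit: V = 18.4 × 4370/(939 + 4370) = 15.1 V.
With the load, R_g becomes R_g‖R_L = 3778 Ω, so V = 18.4 × 3778/4717 = 14.7 V.

Unloaded: 15.1 V; loaded: 14.7 V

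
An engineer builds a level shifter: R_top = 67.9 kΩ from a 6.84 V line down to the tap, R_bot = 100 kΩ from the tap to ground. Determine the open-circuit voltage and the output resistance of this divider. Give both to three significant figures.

V_th is the open-circuit tap voltage: 6.84 × 100/(67.9 + 100) = 4.07 V.
With the supply zeroed, R_top and R_bot appear in parallel from the tap: R_th = R_top‖R_bot = (67.9 × 100)/167.9 = 40.4 kΩ.

V_th = 4.07 V, R_th = 40.4 kΩ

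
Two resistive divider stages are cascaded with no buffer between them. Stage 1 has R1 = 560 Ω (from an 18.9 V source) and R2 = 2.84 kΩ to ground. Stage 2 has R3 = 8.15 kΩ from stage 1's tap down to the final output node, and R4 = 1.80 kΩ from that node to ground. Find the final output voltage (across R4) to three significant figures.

V_out ≈ 2.73 V

Stage 2 presents R3+R4 = 9950 Ω as a load on stage 1's tap.
Stage 1's lower leg becomes R2‖(R3+R4) = 2209 Ω, so V_mid = 18.9 × 2209/2769 = 15.08 V.
Stage 2 is itself unloaded: V_out = V_mid × R4/(R3+R4) = 15.08 × 1800/9950 = 2.73 V.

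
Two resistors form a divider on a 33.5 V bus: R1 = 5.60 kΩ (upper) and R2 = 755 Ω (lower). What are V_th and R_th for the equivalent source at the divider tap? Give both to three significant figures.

V_th is the open-circuit tap voltage: 33.5 × 755/(5600 + 755) = 3.98 V.
With the supply zeroed, R1 and R2 appear in parallel from the tap: R_th = R1‖R2 = (5600 × 755)/6355 = 665 Ω.

V_th = 3.98 V, R_th = 665 Ω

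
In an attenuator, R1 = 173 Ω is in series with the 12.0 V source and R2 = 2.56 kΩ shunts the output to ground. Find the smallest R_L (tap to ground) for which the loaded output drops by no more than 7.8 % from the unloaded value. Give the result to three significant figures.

R_L(min) ≈ 1.92 kΩ

Output resistance R_th = R1‖R2 = (173 × 2560)/2733 = 162.0 Ω.
The fractional drop is R_th/(R_th + R_L); requiring this ≤ 0.0780 gives R_L ≥ R_th(1/0.0780 − 1) = 162.0 × 11.82 = 1.92 kΩ.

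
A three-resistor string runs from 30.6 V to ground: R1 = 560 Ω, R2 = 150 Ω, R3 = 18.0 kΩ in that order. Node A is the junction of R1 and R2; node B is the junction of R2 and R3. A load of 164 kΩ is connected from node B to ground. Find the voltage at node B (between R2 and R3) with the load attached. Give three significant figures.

V ≈ 29.3 V

At node B, R3 is in parallel with the load: R3‖R_L = 16220 Ω.
Below node A the resistance is R2 + (R3‖R_L) = 16370 Ω, so V_A = 30.6 × 16370/16930 = 29.59 V.
Then V_B = V_A × (R3‖R_L)/(R2 + R3‖R_L) = 29.59 × 16220/16370 = 29.3 V.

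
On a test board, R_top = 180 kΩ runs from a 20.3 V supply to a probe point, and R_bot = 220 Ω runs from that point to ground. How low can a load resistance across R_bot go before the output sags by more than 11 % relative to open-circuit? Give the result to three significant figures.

R_L(min) ≈ 1.78 kΩ

Output resistance R_th = R_top‖R_bot = (180000 × 220)/180200 = 219.7 Ω.
The fractional drop is R_th/(R_th + R_L); requiring this ≤ 0.110 gives R_L ≥ R_th(1/0.110 − 1) = 219.7 × 8.091 = 1.78 kΩ.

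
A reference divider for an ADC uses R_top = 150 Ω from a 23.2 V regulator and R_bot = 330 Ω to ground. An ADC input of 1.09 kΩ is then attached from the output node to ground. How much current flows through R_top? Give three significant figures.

I ≈ 57.5 mA

R_bot‖R_L = 253.3 Ω, so the source sees R_top + R_bot‖R_L = 403.3 Ω.
I = 23.2 V / 403.3 Ω = 57.5 mA.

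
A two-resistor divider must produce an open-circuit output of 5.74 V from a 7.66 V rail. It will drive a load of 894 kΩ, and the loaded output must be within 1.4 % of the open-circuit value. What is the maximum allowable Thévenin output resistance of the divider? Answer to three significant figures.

Loading drop = R_th/(R_th + R_L) ≤ 0.0140, so R_th ≤ R_L · ε/(1−ε) = 894 kΩ × 0.0140/0.9860 = 12.7 kΩ.

R_th ≤ 12.7 kΩ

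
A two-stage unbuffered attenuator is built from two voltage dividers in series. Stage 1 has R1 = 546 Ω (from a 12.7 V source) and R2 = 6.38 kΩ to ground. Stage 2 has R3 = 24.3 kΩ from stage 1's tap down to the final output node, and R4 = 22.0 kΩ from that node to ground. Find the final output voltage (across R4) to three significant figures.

V_out ≈ 5.50 V

Stage 2 presents R3+R4 = 46300 Ω as a load on stage 1's tap.
Stage 1's lower leg becomes R2‖(R3+R4) = 5607 Ω, so V_mid = 12.7 × 5607/6153 = 11.57 V.
Stage 2 is itself unloaded: V_out = V_mid × R4/(R3+R4) = 11.57 × 22000/46300 = 5.50 V.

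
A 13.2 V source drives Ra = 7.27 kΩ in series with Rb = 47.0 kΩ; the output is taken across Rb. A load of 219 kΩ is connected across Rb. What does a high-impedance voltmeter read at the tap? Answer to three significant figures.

The load sits in parallel with Rb: Rb‖R_L = (47.0 × 219) / (47.0 + 219) = 38.70 kΩ.
V_out = 13.2 × 38.70 / (7.27 + 38.70) = 13.2 × 38.70/45.97 = 11.1 V.
(Unloaded it would have been 11.4 V.)

V_out ≈ 11.1 V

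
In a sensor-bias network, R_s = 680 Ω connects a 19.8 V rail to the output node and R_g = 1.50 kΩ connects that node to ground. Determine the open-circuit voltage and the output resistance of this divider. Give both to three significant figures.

V_th = 13.6 V, R_th = 468 Ω

V_th is the open-circuit tap voltage: 19.8 × 1500/(680 + 1500) = 13.6 V.
With the supply zeroed, R_s and R_g appear in parallel from the tap: R_th = R_s‖R_g = (680 × 1500)/2180 = 468 Ω.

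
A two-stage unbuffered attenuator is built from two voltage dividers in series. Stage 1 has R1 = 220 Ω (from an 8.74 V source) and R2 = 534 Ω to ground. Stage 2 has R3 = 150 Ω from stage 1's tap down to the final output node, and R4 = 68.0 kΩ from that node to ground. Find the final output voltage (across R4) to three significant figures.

V_out ≈ 6.16 V

Stage 2 presents R3+R4 = 68150 Ω as a load on stage 1's tap.
Stage 1's lower leg becomes R2‖(R3+R4) = 529.8 Ω, so V_mid = 8.74 × 529.8/749.8 = 6.176 V.
Stage 2 is itself unloaded: V_out = V_mid × R4/(R3+R4) = 6.176 × 68000/68150 = 6.16 V.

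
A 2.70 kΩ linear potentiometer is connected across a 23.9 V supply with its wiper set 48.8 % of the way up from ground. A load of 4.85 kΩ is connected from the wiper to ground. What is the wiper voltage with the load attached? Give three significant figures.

V ≈ 10.2 V

The wiper splits the pot into (1−α)R = 1.382 kΩ above and αR = 1.318 kΩ below.
Lower section ‖ load = 1.036 kΩ.
V_wiper = 23.9 × 1.036/(1.382 + 1.036) = 10.2 V.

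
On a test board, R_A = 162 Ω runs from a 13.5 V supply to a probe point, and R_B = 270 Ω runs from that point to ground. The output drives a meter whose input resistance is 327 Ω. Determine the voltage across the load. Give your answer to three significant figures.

The load sits in parallel with R_B: R_B‖R_L = (270 × 327) / (270 + 327) = 147.9 Ω.
V_out = 13.5 × 147.9 / (162 + 147.9) = 13.5 × 147.9/309.9 = 6.44 V.

V_out ≈ 6.44 V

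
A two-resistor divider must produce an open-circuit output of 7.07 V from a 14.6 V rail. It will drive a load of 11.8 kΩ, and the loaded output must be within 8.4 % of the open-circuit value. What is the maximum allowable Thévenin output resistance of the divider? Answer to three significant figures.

R_th ≤ 1.08 kΩ

Loading drop = R_th/(R_th + R_L) ≤ 0.0840, so R_th ≤ R_L · ε/(1−ε) = 11.8 kΩ × 0.0840/0.9160 = 1.08 kΩ.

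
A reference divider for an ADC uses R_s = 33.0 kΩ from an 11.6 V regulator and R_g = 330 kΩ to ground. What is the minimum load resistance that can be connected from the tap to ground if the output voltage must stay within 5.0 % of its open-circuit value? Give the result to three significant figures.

R_L(min) ≈ 570 kΩ

Output resistance R_th = R_s‖R_g = (33.0 × 330)/363.0 = 30.00 kΩ.
The fractional drop is R_th/(R_th + R_L); requiring this ≤ 0.0500 gives R_L ≥ R_th(1/0.0500 − 1) = 30.00 × 19.00 = 570 kΩ.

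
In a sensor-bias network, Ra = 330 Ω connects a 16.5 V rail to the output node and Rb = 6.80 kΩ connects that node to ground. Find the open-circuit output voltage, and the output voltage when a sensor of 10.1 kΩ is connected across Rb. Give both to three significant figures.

Open-circuit: V = 16.5 × 6800/(330 + 6800) = 15.7 V.
With the load, Rb becomes Rb‖R_L = 4064 Ω, so V = 16.5 × 4064/4394 = 15.3 V.

Unloaded: 15.7 V; loaded: 15.3 V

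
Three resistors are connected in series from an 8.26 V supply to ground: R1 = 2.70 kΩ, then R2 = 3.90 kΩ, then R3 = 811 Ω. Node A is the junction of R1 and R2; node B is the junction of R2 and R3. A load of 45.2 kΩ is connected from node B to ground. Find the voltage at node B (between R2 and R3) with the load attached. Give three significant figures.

At node B, R3 is in parallel with the load: R3‖R_L = 796.7 Ω.
Below node A the resistance is R2 + (R3‖R_L) = 4697 Ω, so V_A = 8.26 × 4697/7397 = 5.245 V.
Then V_B = V_A × (R3‖R_L)/(R2 + R3‖R_L) = 5.245 × 796.7/4697 = 0.890 V.

V ≈ 0.890 V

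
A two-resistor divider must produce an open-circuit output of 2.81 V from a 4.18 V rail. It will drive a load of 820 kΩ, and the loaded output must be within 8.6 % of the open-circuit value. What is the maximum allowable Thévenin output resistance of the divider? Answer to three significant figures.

Loading drop = R_th/(R_th + R_L) ≤ 0.0860, so R_th ≤ R_L · ε/(1−ε) = 820 kΩ × 0.0860/0.9140 = 77.2 kΩ.
(Any R1, R2 with R2/(R1+R2) = 0.672 and R1‖R2 ≤ 77.2 kΩ will meet the spec.)

R_th ≤ 77.2 kΩ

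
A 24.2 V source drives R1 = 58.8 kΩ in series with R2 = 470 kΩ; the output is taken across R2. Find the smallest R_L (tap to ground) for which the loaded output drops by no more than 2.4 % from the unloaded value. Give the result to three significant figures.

Output resistance R_th = R1‖R2 = (58.8 × 470)/528.8 = 52.26 kΩ.
The fractional drop is R_th/(R_th + R_L); requiring this ≤ 0.0240 gives R_L ≥ R_th(1/0.0240 − 1) = 52.26 × 40.67 = 2.13 MΩ.

R_L(min) ≈ 2.13 MΩ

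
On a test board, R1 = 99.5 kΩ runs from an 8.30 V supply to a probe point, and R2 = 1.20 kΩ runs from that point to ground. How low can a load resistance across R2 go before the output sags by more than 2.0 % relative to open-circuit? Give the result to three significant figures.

R_L(min) ≈ 58.1 kΩ

Output resistance R_th = R1‖R2 = (99.5 × 1.20)/100.7 = 1.186 kΩ.
The fractional drop is R_th/(R_th + R_L); requiring this ≤ 0.0200 gives R_L ≥ R_th(1/0.0200 − 1) = 1.186 × 49.00 = 58.1 kΩ.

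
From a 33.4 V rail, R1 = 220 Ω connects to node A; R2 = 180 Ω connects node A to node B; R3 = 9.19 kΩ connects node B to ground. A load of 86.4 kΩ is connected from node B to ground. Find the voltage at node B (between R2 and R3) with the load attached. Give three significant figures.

At node B, R3 is in parallel with the load: R3‖R_L = 8306 Ω.
Below node A the resistance is R2 + (R3‖R_L) = 8486 Ω, so V_A = 33.4 × 8486/8706 = 32.56 V.
Then V_B = V_A × (R3‖R_L)/(R2 + R3‖R_L) = 32.56 × 8306/8486 = 31.9 V.

V ≈ 31.9 V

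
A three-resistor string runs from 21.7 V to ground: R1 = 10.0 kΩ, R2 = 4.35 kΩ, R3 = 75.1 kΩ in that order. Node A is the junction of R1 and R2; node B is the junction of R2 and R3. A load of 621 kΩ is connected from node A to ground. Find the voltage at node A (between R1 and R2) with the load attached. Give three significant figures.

V ≈ 19.0 V

Below node A the series string R2+R3 = 79.45 kΩ sits in parallel with the 621 kΩ load: 70.44 kΩ.
V_A = 21.7 × 70.44/(10.0 + 70.44) = 19.0 V.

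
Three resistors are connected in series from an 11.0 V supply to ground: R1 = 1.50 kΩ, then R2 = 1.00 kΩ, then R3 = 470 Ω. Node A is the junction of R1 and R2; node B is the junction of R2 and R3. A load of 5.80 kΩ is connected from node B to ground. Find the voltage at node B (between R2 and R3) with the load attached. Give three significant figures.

V ≈ 1.63 V

At node B, R3 is in parallel with the load: R3‖R_L = 434.8 Ω.
Below node A the resistance is R2 + (R3‖R_L) = 1435 Ω, so V_A = 11.0 × 1435/2935 = 5.378 V.
Then V_B = V_A × (R3‖R_L)/(R2 + R3‖R_L) = 5.378 × 434.8/1435 = 1.63 V.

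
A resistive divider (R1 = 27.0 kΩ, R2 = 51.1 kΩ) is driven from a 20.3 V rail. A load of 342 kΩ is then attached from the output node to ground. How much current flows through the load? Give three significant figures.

R2‖R_L = 44.46 kΩ; V_out = 20.3 × 44.46/71.46 = 12.63 V.
I_L = V_out / R_L = 12.63 / 342 kΩ = 0.0369 mA.

I_L ≈ 0.0369 mA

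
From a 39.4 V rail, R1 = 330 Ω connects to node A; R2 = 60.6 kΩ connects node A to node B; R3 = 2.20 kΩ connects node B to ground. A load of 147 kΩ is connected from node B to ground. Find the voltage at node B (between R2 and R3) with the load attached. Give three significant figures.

V ≈ 1.35 V

At node B, R3 is in parallel with the load: R3‖R_L = 2168 Ω.
Below node A the resistance is R2 + (R3‖R_L) = 62770 Ω, so V_A = 39.4 × 62770/63100 = 39.19 V.
Then V_B = V_A × (R3‖R_L)/(R2 + R3‖R_L) = 39.19 × 2168/62770 = 1.35 V.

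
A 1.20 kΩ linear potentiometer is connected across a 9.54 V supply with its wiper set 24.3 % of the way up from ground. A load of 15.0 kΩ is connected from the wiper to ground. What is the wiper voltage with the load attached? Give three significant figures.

V ≈ 2.28 V

The wiper splits the pot into (1−α)R = 908.4 Ω above and αR = 291.6 Ω below.
Lower section ‖ load = 286.0 Ω.
V_wiper = 9.54 × 286.0/(908.4 + 286.0) = 2.28 V.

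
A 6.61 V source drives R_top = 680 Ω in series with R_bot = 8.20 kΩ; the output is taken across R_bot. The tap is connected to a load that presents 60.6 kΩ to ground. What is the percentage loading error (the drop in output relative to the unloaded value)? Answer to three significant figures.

The divider's output (Thévenin) resistance is R_top‖R_bot = 627.9 Ω.
Fractional drop under load = R_th/(R_th + R_L) = 627.9 / (627.9 + 60600) = 0.01026.
So the output falls by 1.03 %.

1.03 %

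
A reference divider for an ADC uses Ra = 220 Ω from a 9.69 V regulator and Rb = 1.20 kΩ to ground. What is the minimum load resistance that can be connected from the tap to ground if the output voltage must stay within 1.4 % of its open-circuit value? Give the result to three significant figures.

Output resistance R_th = Ra‖Rb = (220 × 1200)/1420 = 185.9 Ω.
The fractional drop is R_th/(R_th + R_L); requiring this ≤ 0.0140 gives R_L ≥ R_th(1/0.0140 − 1) = 185.9 × 70.43 = 13.1 kΩ.

R_L(min) ≈ 13.1 kΩ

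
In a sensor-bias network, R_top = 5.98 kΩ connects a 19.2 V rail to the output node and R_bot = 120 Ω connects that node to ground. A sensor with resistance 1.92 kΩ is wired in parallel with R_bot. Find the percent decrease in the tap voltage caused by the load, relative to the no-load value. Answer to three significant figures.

5.77 %

The divider's output (Thévenin) resistance is R_top‖R_bot = 117.6 Ω.
Fractional drop under load = R_th/(R_th + R_L) = 117.6 / (117.6 + 1920) = 0.05773.
So the output falls by 5.77 %.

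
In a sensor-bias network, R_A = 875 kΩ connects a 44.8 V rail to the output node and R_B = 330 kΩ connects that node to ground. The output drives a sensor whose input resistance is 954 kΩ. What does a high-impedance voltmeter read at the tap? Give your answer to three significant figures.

The load sits in parallel with R_B: R_B‖R_L = (330 × 954) / (330 + 954) = 245.2 kΩ.
V_out = 44.8 × 245.2 / (875 + 245.2) = 44.8 × 245.2/1120 = 9.81 V.

V_out ≈ 9.81 V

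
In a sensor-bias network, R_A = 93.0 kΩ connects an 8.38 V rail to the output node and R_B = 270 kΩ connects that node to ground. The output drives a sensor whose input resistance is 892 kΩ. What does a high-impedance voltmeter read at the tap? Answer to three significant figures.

The load sits in parallel with R_B: R_B‖R_L = (270 × 892) / (270 + 892) = 207.3 kΩ.
V_out = 8.38 × 207.3 / (93.0 + 207.3) = 8.38 × 207.3/300.3 = 5.78 V.

V_out ≈ 5.78 V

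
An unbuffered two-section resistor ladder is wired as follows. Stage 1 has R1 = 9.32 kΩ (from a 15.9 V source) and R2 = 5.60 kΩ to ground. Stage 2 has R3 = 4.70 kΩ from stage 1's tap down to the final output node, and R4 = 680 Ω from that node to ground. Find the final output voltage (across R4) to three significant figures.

Stage 2 presents R3+R4 = 5380 Ω as a load on stage 1's tap.
Stage 1's lower leg becomes R2‖(R3+R4) = 2744 Ω, so V_mid = 15.9 × 2744/12060 = 3.616 V.
Stage 2 is itself unloaded: V_out = V_mid × R4/(R3+R4) = 3.616 × 680/5380 = 0.457 V.

V_out ≈ 0.457 V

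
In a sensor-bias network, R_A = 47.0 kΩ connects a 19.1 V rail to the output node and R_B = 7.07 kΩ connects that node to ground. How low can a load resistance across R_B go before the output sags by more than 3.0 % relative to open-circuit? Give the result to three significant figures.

R_L(min) ≈ 199 kΩ

Output resistance R_th = R_A‖R_B = (47.0 × 7.07)/54.07 = 6.146 kΩ.
The fractional drop is R_th/(R_th + R_L); requiring this ≤ 0.0300 gives R_L ≥ R_th(1/0.0300 − 1) = 6.146 × 32.33 = 199 kΩ.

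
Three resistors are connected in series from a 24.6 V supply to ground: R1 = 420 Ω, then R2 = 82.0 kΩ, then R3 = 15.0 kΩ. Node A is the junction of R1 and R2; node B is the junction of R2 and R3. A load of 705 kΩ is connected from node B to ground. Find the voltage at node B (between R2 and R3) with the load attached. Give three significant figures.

V ≈ 3.72 V

At node B, R3 is in parallel with the load: R3‖R_L = 14690 Ω.
Below node A the resistance is R2 + (R3‖R_L) = 96690 Ω, so V_A = 24.6 × 96690/97110 = 24.49 V.
Then V_B = V_A × (R3‖R_L)/(R2 + R3‖R_L) = 24.49 × 14690/96690 = 3.72 V.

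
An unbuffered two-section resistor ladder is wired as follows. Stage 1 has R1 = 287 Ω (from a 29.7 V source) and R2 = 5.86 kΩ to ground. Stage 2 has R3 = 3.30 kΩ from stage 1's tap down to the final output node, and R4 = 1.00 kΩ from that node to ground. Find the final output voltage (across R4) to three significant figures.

V_out ≈ 6.19 V

Stage 2 presents R3+R4 = 4300 Ω as a load on stage 1's tap.
Stage 1's lower leg becomes R2‖(R3+R4) = 2480 Ω, so V_mid = 29.7 × 2480/2767 = 26.62 V.
Stage 2 is itself unloaded: V_out = V_mid × R4/(R3+R4) = 26.62 × 1000/4300 = 6.19 V.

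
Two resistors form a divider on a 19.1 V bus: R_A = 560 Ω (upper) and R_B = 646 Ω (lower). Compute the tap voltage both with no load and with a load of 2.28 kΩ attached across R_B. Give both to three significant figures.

Open-circuit: V = 19.1 × 646/(560 + 646) = 10.2 V.
With the load, R_B becomes R_B‖R_L = 503.4 Ω, so V = 19.1 × 503.4/1063 = 9.04 V.

Unloaded: 10.2 V; loaded: 9.04 V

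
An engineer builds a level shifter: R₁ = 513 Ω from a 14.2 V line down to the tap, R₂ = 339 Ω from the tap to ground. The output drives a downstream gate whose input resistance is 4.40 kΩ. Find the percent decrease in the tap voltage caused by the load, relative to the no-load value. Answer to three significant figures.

The divider's output (Thévenin) resistance is R₁‖R₂ = 204.1 Ω.
Fractional drop under load = R_th/(R_th + R_L) = 204.1 / (204.1 + 4400) = 0.04433.
So the output falls by 4.43 %.

4.43 %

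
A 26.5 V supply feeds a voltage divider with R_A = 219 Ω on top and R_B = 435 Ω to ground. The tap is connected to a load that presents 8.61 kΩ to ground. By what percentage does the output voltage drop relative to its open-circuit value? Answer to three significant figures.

The divider's output (Thévenin) resistance is R_A‖R_B = 145.7 Ω.
Fractional drop under load = R_th/(R_th + R_L) = 145.7 / (145.7 + 8610) = 0.01664.
So the output falls by 1.66 %.

1.66 %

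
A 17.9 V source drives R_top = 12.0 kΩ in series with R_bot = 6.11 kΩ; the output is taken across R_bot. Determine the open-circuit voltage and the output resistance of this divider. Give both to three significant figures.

V_th = 6.04 V, R_th = 4.05 kΩ

V_th is the open-circuit tap voltage: 17.9 × 6.11/(12.0 + 6.11) = 6.04 V.
With the supply zeroed, R_top and R_bot appear in parallel from the tap: R_th = R_top‖R_bot = (12.0 × 6.11)/18.11 = 4.05 kΩ.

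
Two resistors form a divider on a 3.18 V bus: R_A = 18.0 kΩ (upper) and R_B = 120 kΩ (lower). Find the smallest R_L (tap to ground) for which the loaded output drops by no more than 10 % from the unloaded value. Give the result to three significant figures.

R_L(min) ≈ 141 kΩ

Output resistance R_th = R_A‖R_B = (18.0 × 120)/138.0 = 15.65 kΩ.
The fractional drop is R_th/(R_th + R_L); requiring this ≤ 0.100 gives R_L ≥ R_th(1/0.100 − 1) = 15.65 × 9.000 = 141 kΩ.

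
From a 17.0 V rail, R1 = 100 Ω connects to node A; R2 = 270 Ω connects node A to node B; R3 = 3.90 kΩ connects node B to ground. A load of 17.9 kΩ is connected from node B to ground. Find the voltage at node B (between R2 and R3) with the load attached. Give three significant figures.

At node B, R3 is in parallel with the load: R3‖R_L = 3202 Ω.
Below node A the resistance is R2 + (R3‖R_L) = 3472 Ω, so V_A = 17.0 × 3472/3572 = 16.52 V.
Then V_B = V_A × (R3‖R_L)/(R2 + R3‖R_L) = 16.52 × 3202/3472 = 15.2 V.

V ≈ 15.2 V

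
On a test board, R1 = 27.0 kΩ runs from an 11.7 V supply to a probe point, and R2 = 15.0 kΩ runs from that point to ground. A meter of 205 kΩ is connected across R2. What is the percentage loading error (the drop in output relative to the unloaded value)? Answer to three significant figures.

The divider's output (Thévenin) resistance is R1‖R2 = 9.643 kΩ.
Fractional drop under load = R_th/(R_th + R_L) = 9.643 / (9.643 + 205) = 0.04493.
So the output falls by 4.49 %.

4.49 %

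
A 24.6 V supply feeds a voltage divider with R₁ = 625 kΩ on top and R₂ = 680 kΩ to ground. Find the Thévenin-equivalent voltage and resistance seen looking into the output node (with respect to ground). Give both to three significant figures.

V_th = 12.8 V, R_th = 326 kΩ

V_th is the open-circuit tap voltage: 24.6 × 680/(625 + 680) = 12.8 V.
With the supply zeroed, R₁ and R₂ appear in parallel from the tap: R_th = R₁‖R₂ = (625 × 680)/1305 = 326 kΩ.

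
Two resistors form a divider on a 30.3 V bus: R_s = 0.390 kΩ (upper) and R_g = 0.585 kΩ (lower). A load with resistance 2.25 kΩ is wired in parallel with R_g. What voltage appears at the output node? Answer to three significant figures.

The load sits in parallel with R_g: R_g‖R_L = (585 × 2250) / (585 + 2250) = 464.3 Ω.
V_out = 30.3 × 464.3 / (390 + 464.3) = 30.3 × 464.3/854.3 = 16.5 V.

V_out ≈ 16.5 V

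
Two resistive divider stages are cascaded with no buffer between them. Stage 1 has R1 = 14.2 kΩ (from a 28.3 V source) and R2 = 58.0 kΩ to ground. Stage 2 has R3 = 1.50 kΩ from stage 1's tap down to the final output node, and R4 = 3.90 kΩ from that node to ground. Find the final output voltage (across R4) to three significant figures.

Stage 2 presents R3+R4 = 5.400 kΩ as a load on stage 1's tap.
Stage 1's lower leg becomes R2‖(R3+R4) = 4.940 kΩ, so V_mid = 28.3 × 4.940/19.14 = 7.304 V.
Stage 2 is itself unloaded: V_out = V_mid × R4/(R3+R4) = 7.304 × 3.90/5.400 = 5.28 V.

V_out ≈ 5.28 V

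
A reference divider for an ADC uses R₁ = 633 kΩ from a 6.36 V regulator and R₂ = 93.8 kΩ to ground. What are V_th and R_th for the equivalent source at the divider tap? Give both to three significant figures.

V_th = 0.821 V, R_th = 81.7 kΩ

V_th is the open-circuit tap voltage: 6.36 × 93.8/(633 + 93.8) = 0.821 V.
With the supply zeroed, R₁ and R₂ appear in parallel from the tap: R_th = R₁‖R₂ = (633 × 93.8)/726.8 = 81.7 kΩ.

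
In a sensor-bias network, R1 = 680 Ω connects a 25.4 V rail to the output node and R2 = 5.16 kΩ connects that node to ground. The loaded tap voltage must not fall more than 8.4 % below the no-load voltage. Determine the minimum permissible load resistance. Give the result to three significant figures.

Output resistance R_th = R1‖R2 = (680 × 5160)/5840 = 600.8 Ω.
The fractional drop is R_th/(R_th + R_L); requiring this ≤ 0.0840 gives R_L ≥ R_th(1/0.0840 − 1) = 600.8 × 10.90 = 6.55 kΩ.

R_L(min) ≈ 6.55 kΩ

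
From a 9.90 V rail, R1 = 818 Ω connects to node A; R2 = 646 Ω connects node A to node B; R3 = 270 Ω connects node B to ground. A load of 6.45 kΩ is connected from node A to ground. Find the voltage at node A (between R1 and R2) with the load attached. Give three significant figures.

V ≈ 4.90 V

Below node A the series string R2+R3 = 916.0 Ω sits in parallel with the 6450 Ω load: 802.1 Ω.
V_A = 9.90 × 802.1/(818 + 802.1) = 4.90 V.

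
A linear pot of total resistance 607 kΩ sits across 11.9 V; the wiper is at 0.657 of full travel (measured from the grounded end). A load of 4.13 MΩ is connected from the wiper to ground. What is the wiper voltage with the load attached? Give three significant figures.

The wiper splits the pot into (1−α)R = 208.2 kΩ above and αR = 398.8 kΩ below.
Lower section ‖ load = 363.7 kΩ.
V_wiper = 11.9 × 363.7/(208.2 + 363.7) = 7.57 V.

V ≈ 7.57 V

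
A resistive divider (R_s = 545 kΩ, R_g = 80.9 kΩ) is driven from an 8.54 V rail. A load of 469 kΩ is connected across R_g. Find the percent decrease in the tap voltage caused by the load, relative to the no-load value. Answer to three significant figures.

The divider's output (Thévenin) resistance is R_s‖R_g = 70.44 kΩ.
Fractional drop under load = R_th/(R_th + R_L) = 70.44 / (70.44 + 469) = 0.1306.
So the output falls by 13.1 %.

13.1 %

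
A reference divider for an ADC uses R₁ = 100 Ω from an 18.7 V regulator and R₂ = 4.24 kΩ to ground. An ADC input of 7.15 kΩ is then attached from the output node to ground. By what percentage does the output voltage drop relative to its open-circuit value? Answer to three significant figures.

1.35 %

The divider's output (Thévenin) resistance is R₁‖R₂ = 97.70 Ω.
Fractional drop under load = R_th/(R_th + R_L) = 97.70 / (97.70 + 7150) = 0.01348.
So the output falls by 1.35 %.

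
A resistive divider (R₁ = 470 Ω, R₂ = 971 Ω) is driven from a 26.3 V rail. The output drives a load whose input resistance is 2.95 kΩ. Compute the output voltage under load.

V_out ≈ 16.0 V

The load sits in parallel with R₂: R₂‖R_L = (971 × 2950) / (971 + 2950) = 730.5 Ω.
V_out = 26.3 × 730.5 / (470 + 730.5) = 26.3 × 730.5/1201 = 16.0 V.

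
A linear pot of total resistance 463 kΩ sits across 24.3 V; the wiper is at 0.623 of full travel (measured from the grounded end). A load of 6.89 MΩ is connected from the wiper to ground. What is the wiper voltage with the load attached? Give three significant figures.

The wiper splits the pot into (1−α)R = 174.6 kΩ above and αR = 288.4 kΩ below.
Lower section ‖ load = 276.9 kΩ.
V_wiper = 24.3 × 276.9/(174.6 + 276.9) = 14.9 V.

V ≈ 14.9 V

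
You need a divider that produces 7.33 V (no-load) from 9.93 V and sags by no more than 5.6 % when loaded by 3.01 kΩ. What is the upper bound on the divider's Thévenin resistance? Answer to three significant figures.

Loading drop = R_th/(R_th + R_L) ≤ 0.0560, so R_th ≤ R_L · ε/(1−ε) = 3.01 kΩ × 0.0560/0.9440 = 179 Ω.
(Any R1, R2 with R2/(R1+R2) = 0.738 and R1‖R2 ≤ 179 Ω will meet the spec.)

R_th ≤ 179 Ω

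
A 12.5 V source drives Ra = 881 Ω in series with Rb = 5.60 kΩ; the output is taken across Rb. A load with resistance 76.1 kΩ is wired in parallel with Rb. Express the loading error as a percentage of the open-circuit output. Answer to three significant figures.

The divider's output (Thévenin) resistance is Ra‖Rb = 761.2 Ω.
Fractional drop under load = R_th/(R_th + R_L) = 761.2 / (761.2 + 76100) = 0.009904.
So the output falls by 0.990 %.

0.990 %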